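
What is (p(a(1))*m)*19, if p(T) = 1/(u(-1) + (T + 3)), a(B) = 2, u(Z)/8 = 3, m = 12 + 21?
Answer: 627/29 ≈ 21.621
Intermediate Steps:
m = 33
u(Z) = 24 (u(Z) = 8*3 = 24)
p(T) = 1/(27 + T) (p(T) = 1/(24 + (T + 3)) = 1/(24 + (3 + T)) = 1/(27 + T))
(p(a(1))*m)*19 = (33/(27 + 2))*19 = (33/29)*19 = 627/29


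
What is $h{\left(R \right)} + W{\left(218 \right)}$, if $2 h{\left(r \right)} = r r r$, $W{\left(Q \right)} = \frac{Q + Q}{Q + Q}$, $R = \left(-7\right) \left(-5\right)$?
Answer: $\frac{42877}{2} \approx 21439.0$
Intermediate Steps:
$R = 35$
$W{\left(Q \right)} = 1$ ($W{\left(Q \right)} = \frac{2 Q}{2 Q} = 2 Q \frac{1}{2 Q} = 1$)
$h{\left(r \right)} = \frac{r^{3}}{2}$ ($h{\left(r \right)} = \frac{r r r}{2} = \frac{r^{2} r}{2} = \frac{r^{3}}{2}$)
$h{\left(R \right)} + W{\left(218 \right)} = \frac{35^{3}}{2} + 1 = \frac{1}{2} \cdot 42875 + 1 = \frac{42875}{2} + 1 = \frac{42877}{2}$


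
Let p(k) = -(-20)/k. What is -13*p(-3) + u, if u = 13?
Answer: 299/3 ≈ 99.667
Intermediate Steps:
p(k) = 20/k
-13*p(-3) + u = -260/(-3) + 13 = -260*(-1)/3 + 13 = -13*(-20/3) + 13 = 260/3 + 13 = 299/3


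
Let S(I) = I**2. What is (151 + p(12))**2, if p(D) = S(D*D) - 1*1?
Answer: 436224996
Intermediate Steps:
p(D) = -1 + D**4 (p(D) = (D*D)**2 - 1*1 = (D**2)**2 - 1 = D**4 - 1 = -1 + D**4)
(151 + p(12))**2 = (151 + (-1 + 12**4))**2 = (151 + (-1 + 20736))**2 = (151 + 20735)**2 = 20886**2 = 436224996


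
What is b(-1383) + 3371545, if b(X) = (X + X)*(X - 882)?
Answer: 9636535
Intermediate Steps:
b(X) = 2*X*(-882 + X) (b(X) = (2*X)*(-882 + X) = 2*X*(-882 + X))
b(-1383) + 3371545 = 2*(-1383)*(-882 - 1383) + 3371545 = 2*(-1383)*(-2265) + 3371545 = 6264990 + 3371545 = 9636535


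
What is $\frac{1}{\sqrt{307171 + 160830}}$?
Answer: $\frac{\sqrt{468001}}{468001} \approx 0.0014618$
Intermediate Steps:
$\frac{1}{\sqrt{307171 + 160830}} = \frac{1}{\sqrt{468001}} = \frac{\sqrt{468001}}{468001}$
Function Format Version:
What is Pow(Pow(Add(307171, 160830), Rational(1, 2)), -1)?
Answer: Mul(Rational(1, 468001), Pow(468001, Rational(1, 2))) ≈ 0.0014618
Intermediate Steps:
Pow(Pow(Add(307171, 160830), Rational(1, 2)), -1) = Pow(Pow(468001, Rational(1, 2)), -1) = Mul(Rational(1, 468001), Pow(468001, Rational(1, 2)))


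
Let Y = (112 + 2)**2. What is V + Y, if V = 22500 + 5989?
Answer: 41485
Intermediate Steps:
Y = 12996 (Y = 114**2 = 12996)
V = 28489
V + Y = 28489 + 12996 = 41485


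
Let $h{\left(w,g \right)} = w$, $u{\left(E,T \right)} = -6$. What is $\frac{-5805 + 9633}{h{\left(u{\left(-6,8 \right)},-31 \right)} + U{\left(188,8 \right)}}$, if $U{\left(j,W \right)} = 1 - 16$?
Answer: $- \frac{1276}{7} \approx -182.29$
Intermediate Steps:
$U{\left(j,W \right)} = -15$ ($U{\left(j,W \right)} = 1 - 16 = -15$)
$\frac{-5805 + 9633}{h{\left(u{\left(-6,8 \right)},-31 \right)} + U{\left(188,8 \right)}} = \frac{-5805 + 9633}{-6 - 15} = \frac{3828}{-21} = 3828 \left(- \frac{1}{21}\right) = - \frac{1276}{7}$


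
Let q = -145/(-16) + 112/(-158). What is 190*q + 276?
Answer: 1177537/632 ≈ 1863.2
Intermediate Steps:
q = 10559/1264 (q = -145*(-1/16) + 112*(-1/158) = 145/16 - 56/79 = 10559/1264 ≈ 8.3536)
190*q + 276 = 190*(10559/1264) + 276 = 1003105/632 + 276 = 1177537/632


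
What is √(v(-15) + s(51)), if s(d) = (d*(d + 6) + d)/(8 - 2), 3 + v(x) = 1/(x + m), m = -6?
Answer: √216069/21 ≈ 22.135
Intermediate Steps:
v(x) = -3 + 1/(-6 + x) (v(x) = -3 + 1/(x - 6) = -3 + 1/(-6 + x))
s(d) = d/6 + d*(6 + d)/6 (s(d) = (d*(6 + d) + d)/6 = (d + d*(6 + d))*(⅙) = d/6 + d*(6 + d)/6)
√(v(-15) + s(51)) = √((19 - 3*(-15))/(-6 - 15) + (⅙)*51*(7 + 51)) = √((19 + 45)/(-21) + (⅙)*51*58) = √(-1/21*64 + 493) = √(-64/21 + 493) = √(10289/21) = √216069/21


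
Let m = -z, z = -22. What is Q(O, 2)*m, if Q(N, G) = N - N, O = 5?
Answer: 0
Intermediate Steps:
m = 22 (m = -1*(-22) = 22)
Q(N, G) = 0
Q(O, 2)*m = 0*22 = 0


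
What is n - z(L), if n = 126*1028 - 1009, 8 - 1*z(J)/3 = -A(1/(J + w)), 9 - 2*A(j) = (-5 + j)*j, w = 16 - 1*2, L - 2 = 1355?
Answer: 160999389907/1253094 ≈ 1.2848e+5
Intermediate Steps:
L = 1357 (L = 2 + 1355 = 1357)
w = 14 (w = 16 - 2 = 14)
A(j) = 9/2 - j*(-5 + j)/2 (A(j) = 9/2 - (-5 + j)*j/2 = 9/2 - j*(-5 + j)/2)
z(J) = 75/2 - 3/(2*(14 + J)**2) + 15/(2*(14 + J)) (z(J) = 24 - (-3)*(9/2 - 1/(2*(J + 14)**2) + 5/(2*(J + 14))) = 24 - (-3)*(9/2 - 1/(2*(14 + J)**2) + 5/(2*(14 + J))) = 24 - 3*(-9/2 + 1/(2*(14 + J)**2) - 5/(2*(14 + J))) = 24 + (27/2 - 3/(2*(14 + J)**2) + 15/(2*(14 + J))) = 75/2 - 3/(2*(14 + J)**2) + 15/(2*(14 + J)))
n = 128519 (n = 129528 - 1009 = 128519)
n - z(L) = 128519 - 3*(4969 + 25*1357**2 + 705*1357)/(2*(196 + 1357**2 + 28*1357)) = 128519 - 3*(4969 + 25*1841449 + 956685)/(2*(196 + 1841449 + 37996)) = 128519 - 3*(4969 + 46036225 + 956685)/(2*1879641) = 128519 - 3*46997879/(2*1879641) = 128519 - 1*46997879/1253094 = 128519 - 46997879/1253094 = 160999389907/1253094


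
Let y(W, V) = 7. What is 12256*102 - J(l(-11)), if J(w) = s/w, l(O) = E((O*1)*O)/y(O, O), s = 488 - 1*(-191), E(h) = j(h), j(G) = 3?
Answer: 3745583/3 ≈ 1.2485e+6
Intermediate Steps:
E(h) = 3
s = 679 (s = 488 + 191 = 679)
l(O) = 3/7
J(w) = 679/w
12256*102 - J(l(-11)) = 12256*102 - 679/3/7 = 1250112 - 679*7/3 = 1250112 - 1*4753/3 = 1250112 - 4753/3 = 3745583/3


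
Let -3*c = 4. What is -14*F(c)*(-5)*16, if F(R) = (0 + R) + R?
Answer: -8960/3 ≈ -2986.7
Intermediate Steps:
c = -4/3 (c = -⅓*4 = -4/3 ≈ -1.3333)
F(R) = 2*R (F(R) = R + R = 2*R)
-14*F(c)*(-5)*16 = -14*2*(-4/3)*(-5)*16 = -(-112)*(-5)/3*16 = -14*40/3*16 = -560/3*16 = -8960/3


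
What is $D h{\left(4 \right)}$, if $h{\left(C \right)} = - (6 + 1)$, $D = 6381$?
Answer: $-44667$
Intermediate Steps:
$h{\left(C \right)} = -7$ ($h{\left(C \right)} = \left(-1\right) 7 = -7$)
$D h{\left(4 \right)} = 6381 \left(-7\right) = -44667$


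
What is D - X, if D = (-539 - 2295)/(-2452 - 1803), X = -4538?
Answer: 19312024/4255 ≈ 4538.7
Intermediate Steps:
D = 2834/4255 (D = -2834/(-4255) = -2834*(-1/4255) = 2834/4255 ≈ 0.66604)
D - X = 2834/4255 - 1*(-4538) = 2834/4255 + 4538 = 19312024/4255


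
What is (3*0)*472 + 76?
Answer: 76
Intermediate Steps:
(3*0)*472 + 76 = 0*472 + 76 = 0 + 76 = 76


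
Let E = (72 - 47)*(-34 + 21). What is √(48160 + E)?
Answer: 3*√5315 ≈ 218.71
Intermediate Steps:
E = -325 (E = 25*(-13) = -325)
√(48160 + E) = √(48160 - 325) = √47835 = 3*√5315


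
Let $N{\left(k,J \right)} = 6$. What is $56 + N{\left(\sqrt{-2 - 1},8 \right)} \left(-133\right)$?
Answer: $-742$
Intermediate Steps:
$56 + N{\left(\sqrt{-2 - 1},8 \right)} \left(-133\right) = 56 + 6 \left(-133\right) = 56 - 798 = -742$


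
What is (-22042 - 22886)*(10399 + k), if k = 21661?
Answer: -1440391680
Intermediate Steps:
(-22042 - 22886)*(10399 + k) = (-22042 - 22886)*(10399 + 21661) = -44928*32060 = -1440391680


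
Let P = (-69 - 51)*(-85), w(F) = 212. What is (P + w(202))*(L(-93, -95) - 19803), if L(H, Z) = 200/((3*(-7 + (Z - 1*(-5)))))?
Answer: -60003033676/291 ≈ -2.0620e+8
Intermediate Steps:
L(H, Z) = 200/(-6 + 3*Z) (L(H, Z) = 200/((3*(-7 + (Z + 5)))) = 200/((3*(-7 + (5 + Z)))) = 200/((3*(-2 + Z))) = 200/(-6 + 3*Z))
P = 10200 (P = -120*(-85) = 10200)
(P + w(202))*(L(-93, -95) - 19803) = (10200 + 212)*(200/(3*(-2 - 95)) - 19803) = 10412*((200/3)/(-97) - 19803) = 10412*((200/3)*(-1/97) - 19803) = 10412*(-200/291 - 19803) = 10412*(-5762873/291) = -60003033676/291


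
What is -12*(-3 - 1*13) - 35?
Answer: 157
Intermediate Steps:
-12*(-3 - 1*13) - 35 = -12*(-3 - 13) - 35 = -12*(-16) - 35 = 192 - 35 = 157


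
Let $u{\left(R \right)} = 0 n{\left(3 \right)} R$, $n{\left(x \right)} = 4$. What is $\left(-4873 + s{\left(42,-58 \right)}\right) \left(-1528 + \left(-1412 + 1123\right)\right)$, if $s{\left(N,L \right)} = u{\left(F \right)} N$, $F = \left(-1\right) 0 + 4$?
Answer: $8854241$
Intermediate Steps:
$F = 4$ ($F = 0 + 4 = 4$)
$u{\left(R \right)} = 0$ ($u{\left(R \right)} = 0 \cdot 4 R = 0 R = 0$)
$s{\left(N,L \right)} = 0$ ($s{\left(N,L \right)} = 0 N = 0$)
$\left(-4873 + s{\left(42,-58 \right)}\right) \left(-1528 + \left(-1412 + 1123\right)\right) = \left(-4873 + 0\right) \left(-1528 + \left(-1412 + 1123\right)\right) = - 4873 \left(-1528 - 289\right) = \left(-4873\right) \left(-1817\right) = 8854241$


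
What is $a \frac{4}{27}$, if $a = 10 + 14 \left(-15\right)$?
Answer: $- \frac{800}{27} \approx -29.63$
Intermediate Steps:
$a = -200$ ($a = 10 - 210 = -200$)
$a \frac{4}{27} = - 200 \cdot \frac{4}{27} = - 200 \cdot 4 \cdot \frac{1}{27} = \left(-200\right) \frac{4}{27} = - \frac{800}{27}$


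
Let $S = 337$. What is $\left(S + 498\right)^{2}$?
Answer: $697225$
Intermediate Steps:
$\left(S + 498\right)^{2} = \left(337 + 498\right)^{2} = 835^{2} = 697225$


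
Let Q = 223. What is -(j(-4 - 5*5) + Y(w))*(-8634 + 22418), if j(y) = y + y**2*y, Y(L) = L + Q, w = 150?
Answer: 331436280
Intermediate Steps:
Y(L) = 223 + L (Y(L) = L + 223 = 223 + L)
j(y) = y + y**3
-(j(-4 - 5*5) + Y(w))*(-8634 + 22418) = -(((-4 - 5*5) + (-4 - 5*5)**3) + (223 + 150))*(-8634 + 22418) = -(((-4 - 25) + (-4 - 25)**3) + 373)*13784 = -((-29 + (-29)**3) + 373)*13784 = -((-29 - 24389) + 373)*13784 = -(-24418 + 373)*13784 = -(-24045)*13784 = -1*(-331436280) = 331436280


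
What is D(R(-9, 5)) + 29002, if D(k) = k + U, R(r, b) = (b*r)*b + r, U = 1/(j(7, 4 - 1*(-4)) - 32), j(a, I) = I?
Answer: 690431/24 ≈ 28768.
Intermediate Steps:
U = -1/24 (U = 1/((4 - 1*(-4)) - 32) = 1/((4 + 4) - 32) = 1/(8 - 32) = 1/(-24) = -1/24 ≈ -0.041667)
R(r, b) = r + r*b**2 (R(r, b) = r*b**2 + r = r + r*b**2)
D(k) = -1/24 + k (D(k) = k - 1/24 = -1/24 + k)
D(R(-9, 5)) + 29002 = (-1/24 - 9*(1 + 5**2)) + 29002 = (-1/24 - 9*(1 + 25)) + 29002 = (-1/24 - 9*26) + 29002 = (-1/24 - 234) + 29002 = -5617/24 + 29002 = 690431/24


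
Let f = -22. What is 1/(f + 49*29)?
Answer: 1/1399 ≈ 0.00071480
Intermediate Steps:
1/(f + 49*29) = 1/(-22 + 49*29) = 1/(-22 + 1421) = 1/1399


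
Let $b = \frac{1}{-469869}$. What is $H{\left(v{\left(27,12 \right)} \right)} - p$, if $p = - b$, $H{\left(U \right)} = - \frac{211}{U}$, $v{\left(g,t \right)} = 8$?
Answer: $- \frac{99142367}{3758952} \approx -26.375$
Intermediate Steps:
$b = - \frac{1}{469869} \approx -2.1283 \cdot 10^{-6}$
$p = \frac{1}{469869}$ ($p = \left(-1\right) \left(- \frac{1}{469869}\right) = \frac{1}{469869} \approx 2.1283 \cdot 10^{-6}$)
$H{\left(v{\left(27,12 \right)} \right)} - p = - \frac{211}{8} - \frac{1}{469869} = - \frac{99142367}{3758952}$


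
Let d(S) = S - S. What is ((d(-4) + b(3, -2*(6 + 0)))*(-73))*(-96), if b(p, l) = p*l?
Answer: -252288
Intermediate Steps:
d(S) = 0
b(p, l) = l*p
((d(-4) + b(3, -2*(6 + 0)))*(-73))*(-96) = ((0 - 2*(6 + 0)*3)*(-73))*(-96) = ((0 - 2*6*3)*(-73))*(-96) = ((0 - 12*3)*(-73))*(-96) = ((0 - 36)*(-73))*(-96) = -36*(-73)*(-96) = 2628*(-96) = -252288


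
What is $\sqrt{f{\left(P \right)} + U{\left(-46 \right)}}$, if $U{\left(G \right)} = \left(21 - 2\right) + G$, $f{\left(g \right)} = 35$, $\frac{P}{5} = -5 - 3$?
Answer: $2 \sqrt{2} \approx 2.8284$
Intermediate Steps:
$P = -40$ ($P = 5 \left(-5 - 3\right) = 5 \left(-8\right) = -40$)
$U{\left(G \right)} = 19 + G$
$\sqrt{f{\left(P \right)} + U{\left(-46 \right)}} = \sqrt{35 + \left(19 - 46\right)} = \sqrt{35 - 27} = \sqrt{8} = 2 \sqrt{2}$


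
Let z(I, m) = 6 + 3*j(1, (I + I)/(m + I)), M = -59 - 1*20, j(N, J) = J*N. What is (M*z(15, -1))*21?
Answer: -20619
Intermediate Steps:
M = -79 (M = -59 - 20 = -79)
z(I, m) = 6 + 6*I/(I + m) (z(I, m) = 6 + 3*(((I + I)/(m + I))*1) = 6 + 3*(((2*I)/(I + m))*1) = 6 + 3*((2*I/(I + m))*1) = 6 + 3*(2*I/(I + m)) = 6 + 6*I/(I + m))
(M*z(15, -1))*21 = -474*(-1 + 2*15)/(15 - 1)*21 = -474*(-1 + 30)/14*21 = -474*29/14*21 = -79*87/7*21 = -6873/7*21 = -20619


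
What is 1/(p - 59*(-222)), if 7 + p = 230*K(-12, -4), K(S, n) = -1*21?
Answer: 1/8261 ≈ 0.00012105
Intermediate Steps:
K(S, n) = -21
p = -4837 (p = -7 + 230*(-21) = -7 - 4830 = -4837)
1/(p - 59*(-222)) = 1/(-4837 - 59*(-222)) = 1/(-4837 + 13098) = 1/8261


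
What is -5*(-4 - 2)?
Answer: 30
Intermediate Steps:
-5*(-4 - 2) = -5*(-6) = 30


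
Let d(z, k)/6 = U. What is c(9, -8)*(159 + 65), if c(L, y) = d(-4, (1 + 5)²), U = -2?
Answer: -2688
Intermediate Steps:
d(z, k) = -12 (d(z, k) = 6*(-2) = -12)
c(L, y) = -12
c(9, -8)*(159 + 65) = -12*(159 + 65) = -12*224 = -2688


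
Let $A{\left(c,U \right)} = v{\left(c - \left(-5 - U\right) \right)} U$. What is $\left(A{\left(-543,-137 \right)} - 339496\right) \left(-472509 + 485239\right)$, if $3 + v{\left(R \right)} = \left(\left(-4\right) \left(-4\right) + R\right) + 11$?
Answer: $-3186433570$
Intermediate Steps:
$v{\left(R \right)} = 24 + R$ ($v{\left(R \right)} = -3 + \left(\left(\left(-4\right) \left(-4\right) + R\right) + 11\right) = -3 + \left(\left(16 + R\right) + 11\right) = -3 + \left(27 + R\right) = 24 + R$)
$A{\left(c,U \right)} = U \left(29 + U + c\right)$ ($A{\left(c,U \right)} = \left(24 - \left(-5 - U - c\right)\right) U = \left(24 + \left(c + \left(5 + U\right)\right)\right) U = \left(24 + \left(5 + U + c\right)\right) U = \left(29 + U + c\right) U = U \left(29 + U + c\right)$)
$\left(A{\left(-543,-137 \right)} - 339496\right) \left(-472509 + 485239\right) = \left(- 137 \left(29 - 137 - 543\right) - 339496\right) \left(-472509 + 485239\right) = \left(\left(-137\right) \left(-651\right) - 339496\right) 12730 = \left(89187 - 339496\right) 12730 = \left(-250309\right) 12730 = -3186433570$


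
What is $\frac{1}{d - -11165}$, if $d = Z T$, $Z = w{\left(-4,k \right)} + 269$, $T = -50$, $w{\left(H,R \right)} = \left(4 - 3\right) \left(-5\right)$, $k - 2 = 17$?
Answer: $- \frac{1}{2035} \approx -0.0004914$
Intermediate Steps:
$k = 19$ ($k = 2 + 17 = 19$)
$w{\left(H,R \right)} = -5$ ($w{\left(H,R \right)} = 1 \left(-5\right) = -5$)
$Z = 264$ ($Z = -5 + 269 = 264$)
$d = -13200$ ($d = 264 \left(-50\right) = -13200$)
$\frac{1}{d - -11165} = \frac{1}{-13200 - -11165} = \frac{1}{-13200 + 11165} = \frac{1}{-2035} = - \frac{1}{2035}$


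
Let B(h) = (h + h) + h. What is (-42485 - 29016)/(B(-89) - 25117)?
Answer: 71501/25384 ≈ 2.8168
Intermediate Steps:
B(h) = 3*h (B(h) = 2*h + h = 3*h)
(-42485 - 29016)/(B(-89) - 25117) = (-42485 - 29016)/(3*(-89) - 25117) = -71501/(-267 - 25117) = -71501/(-25384) = -71501*(-1/25384) = 71501/25384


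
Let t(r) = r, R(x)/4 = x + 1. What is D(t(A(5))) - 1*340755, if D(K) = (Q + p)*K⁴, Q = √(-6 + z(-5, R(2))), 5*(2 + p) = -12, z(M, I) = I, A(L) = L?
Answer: -343505 + 625*√6 ≈ -3.4197e+5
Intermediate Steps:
R(x) = 4 + 4*x (R(x) = 4*(x + 1) = 4*(1 + x) = 4 + 4*x)
p = -22/5 (p = -2 + (⅕)*(-12) = -2 - 12/5 = -22/5 ≈ -4.4000)
Q = √6 (Q = √(-6 + (4 + 4*2)) = √(-6 + (4 + 8)) = √(-6 + 12) = √6 ≈ 2.4495)
D(K) = K⁴*(-22/5 + √6) (D(K) = (√6 - 22/5)*K⁴ = (-22/5 + √6)*K⁴ = K⁴*(-22/5 + √6))
D(t(A(5))) - 1*340755 = 5⁴*(-22/5 + √6) - 1*340755 = 625*(-22/5 + √6) - 340755 = (-2750 + 625*√6) - 340755 = -343505 + 625*√6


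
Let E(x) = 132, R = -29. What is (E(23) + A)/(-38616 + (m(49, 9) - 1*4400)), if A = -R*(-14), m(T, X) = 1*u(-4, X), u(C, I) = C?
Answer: 137/21510 ≈ 0.0063691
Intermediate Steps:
m(T, X) = -4 (m(T, X) = 1*(-4) = -4)
A = -406 (A = -1*(-29)*(-14) = 29*(-14) = -406)
(E(23) + A)/(-38616 + (m(49, 9) - 1*4400)) = (132 - 406)/(-38616 + (-4 - 1*4400)) = -274/(-38616 + (-4 - 4400)) = -274/(-38616 - 4404) = -274/(-43020) = -274*(-1/43020) = 137/21510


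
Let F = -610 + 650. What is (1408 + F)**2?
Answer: 2096704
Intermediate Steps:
F = 40
(1408 + F)**2 = (1408 + 40)**2 = 1448**2 = 2096704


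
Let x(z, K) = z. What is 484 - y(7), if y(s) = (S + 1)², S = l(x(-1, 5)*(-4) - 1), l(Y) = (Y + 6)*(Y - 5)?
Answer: 195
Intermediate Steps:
l(Y) = (-5 + Y)*(6 + Y) (l(Y) = (6 + Y)*(-5 + Y) = (-5 + Y)*(6 + Y))
S = -18 (S = -30 + (-1*(-4) - 1) + (-1*(-4) - 1)² = -30 + (4 - 1) + (4 - 1)² = -30 + 3 + 3² = -30 + 3 + 9 = -18)
y(s) = 289 (y(s) = (-18 + 1)² = (-17)² = 289)
484 - y(7) = 484 - 1*289 = 484 - 289 = 195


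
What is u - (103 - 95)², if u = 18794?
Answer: 18730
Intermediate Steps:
u - (103 - 95)² = 18794 - (103 - 95)² = 18794 - 1*8² = 18794 - 1*64 = 18794 - 64 = 18730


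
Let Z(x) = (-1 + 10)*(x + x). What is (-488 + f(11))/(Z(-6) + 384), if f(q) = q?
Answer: -159/92 ≈ -1.7283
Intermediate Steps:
Z(x) = 18*x (Z(x) = 9*(2*x) = 18*x)
(-488 + f(11))/(Z(-6) + 384) = (-488 + 11)/(18*(-6) + 384) = -477/(-108 + 384) = -477/276 = -477*1/276 = -159/92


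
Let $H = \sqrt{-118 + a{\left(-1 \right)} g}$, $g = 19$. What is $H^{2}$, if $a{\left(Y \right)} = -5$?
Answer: $-213$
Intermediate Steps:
$H = i \sqrt{213}$ ($H = \sqrt{-118 - 95} = \sqrt{-213} = i \sqrt{213} \approx 14.595 i$)
$H^{2} = \left(i \sqrt{213}\right)^{2} = -213$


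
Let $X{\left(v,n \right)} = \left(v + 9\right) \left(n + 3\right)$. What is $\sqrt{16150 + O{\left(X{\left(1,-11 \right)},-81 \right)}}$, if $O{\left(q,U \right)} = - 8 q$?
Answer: $\sqrt{16790} \approx 129.58$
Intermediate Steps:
$X{\left(v,n \right)} = \left(3 + n\right) \left(9 + v\right)$ ($X{\left(v,n \right)} = \left(9 + v\right) \left(3 + n\right) = \left(3 + n\right) \left(9 + v\right)$)
$\sqrt{16150 + O{\left(X{\left(1,-11 \right)},-81 \right)}} = \sqrt{16150 - 8 \left(27 + 3 \cdot 1 + 9 \left(-11\right) - 11\right)} = \sqrt{16150 - 8 \left(27 + 3 - 99 - 11\right)} = \sqrt{16150 - -640} = \sqrt{16150 + 640} = \sqrt{16790}$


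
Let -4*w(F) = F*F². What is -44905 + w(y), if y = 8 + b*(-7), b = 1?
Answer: -179621/4 ≈ -44905.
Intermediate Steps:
y = 1 (y = 8 + 1*(-7) = 8 - 7 = 1)
w(F) = -F³/4 (w(F) = -F*F²/4 = -F³/4)
-44905 + w(y) = -44905 - ¼*1³ = -44905 - ¼*1 = -44905 - ¼ = -179621/4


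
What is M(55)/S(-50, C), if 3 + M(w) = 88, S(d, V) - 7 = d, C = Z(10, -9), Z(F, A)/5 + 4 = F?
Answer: -85/43 ≈ -1.9767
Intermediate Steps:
Z(F, A) = -20 + 5*F
C = 30 (C = -20 + 5*10 = -20 + 50 = 30)
S(d, V) = 7 + d
M(w) = 85 (M(w) = -3 + 88 = 85)
M(55)/S(-50, C) = 85/(7 - 50) = 85/(-43) = 85*(-1/43) = -85/43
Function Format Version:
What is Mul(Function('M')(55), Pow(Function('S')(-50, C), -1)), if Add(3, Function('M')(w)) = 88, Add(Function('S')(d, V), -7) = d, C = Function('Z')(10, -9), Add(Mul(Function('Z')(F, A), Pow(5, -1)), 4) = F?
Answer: Rational(-85, 43) ≈ -1.9767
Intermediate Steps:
Function('Z')(F, A) = Add(-20, Mul(5, F))
C = 30 (C = Add(-20, Mul(5, 10)) = Add(-20, 50) = 30)
Function('S')(d, V) = Add(7, d)
Function('M')(w) = 85 (Function('M')(w) = Add(-3, 88) = 85)
Mul(Function('M')(55), Pow(Function('S')(-50, C), -1)) = Mul(85, Pow(Add(7, -50), -1)) = Mul(85, Pow(-43, -1)) = Mul(85, Rational(-1, 43)) = Rational(-85, 43)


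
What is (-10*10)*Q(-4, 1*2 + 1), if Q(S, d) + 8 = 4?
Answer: 400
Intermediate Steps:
Q(S, d) = -4 (Q(S, d) = -8 + 4 = -4)
(-10*10)*Q(-4, 1*2 + 1) = -10*10*(-4) = -100*(-4) = 400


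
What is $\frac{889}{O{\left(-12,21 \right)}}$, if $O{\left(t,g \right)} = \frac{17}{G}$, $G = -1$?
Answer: $- \frac{889}{17} \approx -52.294$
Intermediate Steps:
$O{\left(t,g \right)} = -17$ ($O{\left(t,g \right)} = \frac{17}{-1} = 17 \left(-1\right) = -17$)
$\frac{889}{O{\left(-12,21 \right)}} = \frac{889}{-17} = 889 \left(- \frac{1}{17}\right) = - \frac{889}{17}$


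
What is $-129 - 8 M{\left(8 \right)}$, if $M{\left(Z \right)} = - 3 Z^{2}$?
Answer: $1407$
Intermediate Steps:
$-129 - 8 M{\left(8 \right)} = -129 - 8 \left(- 3 \cdot 8^{2}\right) = -129 - 8 \left(\left(-3\right) 64\right) = -129 - -1536 = -129 + 1536 = 1407$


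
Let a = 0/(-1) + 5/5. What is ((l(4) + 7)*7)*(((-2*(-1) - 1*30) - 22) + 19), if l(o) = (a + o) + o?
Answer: -3472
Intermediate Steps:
a = 1 (a = 0*(-1) + 5*(⅕) = 0 + 1 = 1)
l(o) = 1 + 2*o (l(o) = (1 + o) + o = 1 + 2*o)
((l(4) + 7)*7)*(((-2*(-1) - 1*30) - 22) + 19) = (((1 + 2*4) + 7)*7)*(((-2*(-1) - 1*30) - 22) + 19) = (((1 + 8) + 7)*7)*(((2 - 30) - 22) + 19) = ((9 + 7)*7)*((-28 - 22) + 19) = (16*7)*(-50 + 19) = 112*(-31) = -3472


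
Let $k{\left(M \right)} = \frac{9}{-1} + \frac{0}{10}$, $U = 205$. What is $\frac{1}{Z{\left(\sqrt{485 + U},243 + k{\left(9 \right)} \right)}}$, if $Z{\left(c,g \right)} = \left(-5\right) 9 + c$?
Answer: $- \frac{3}{89} - \frac{\sqrt{690}}{1335} \approx -0.053384$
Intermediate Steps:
$k{\left(M \right)} = -9$ ($k{\left(M \right)} = 9 \left(-1\right) + 0 \cdot \frac{1}{10} = -9 + 0 = -9$)
$Z{\left(c,g \right)} = -45 + c$
$\frac{1}{Z{\left(\sqrt{485 + U},243 + k{\left(9 \right)} \right)}} = \frac{1}{-45 + \sqrt{485 + 205}} = \frac{1}{-45 + \sqrt{690}}$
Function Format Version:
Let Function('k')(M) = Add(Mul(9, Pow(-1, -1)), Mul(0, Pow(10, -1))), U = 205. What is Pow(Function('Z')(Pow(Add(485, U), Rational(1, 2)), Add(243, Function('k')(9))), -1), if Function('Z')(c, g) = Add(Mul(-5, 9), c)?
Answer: Add(Rational(-3, 89), Mul(Rational(-1, 1335), Pow(690, Rational(1, 2)))) ≈ -0.053384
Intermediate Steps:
Function('k')(M) = -9 (Function('k')(M) = Add(Mul(9, -1), Mul(0, Rational(1, 10))) = Add(-9, 0) = -9)
Function('Z')(c, g) = Add(-45, c)
Pow(Function('Z')(Pow(Add(485, U), Rational(1, 2)), Add(243, Function('k')(9))), -1) = Pow(Add(-45, Pow(Add(485, 205), Rational(1, 2))), -1) = Pow(Add(-45, Pow(690, Rational(1, 2))), -1)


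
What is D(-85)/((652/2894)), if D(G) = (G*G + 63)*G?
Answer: -448193780/163 ≈ -2.7497e+6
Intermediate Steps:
D(G) = G*(63 + G**2) (D(G) = (G**2 + 63)*G = (63 + G**2)*G = G*(63 + G**2))
D(-85)/((652/2894)) = (-85*(63 + (-85)**2))/((652/2894)) = (-85*(63 + 7225))/((652*(1/2894))) = (-85*7288)/(326/1447) = -619480*1447/326 = -448193780/163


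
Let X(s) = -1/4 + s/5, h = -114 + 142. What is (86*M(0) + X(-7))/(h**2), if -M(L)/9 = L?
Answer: -33/15680 ≈ -0.0021046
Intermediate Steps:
M(L) = -9*L
h = 28
X(s) = -1/4 + s/5 (X(s) = -1*1/4 + s*(1/5) = -1/4 + s/5)
(86*M(0) + X(-7))/(h**2) = (86*(-9*0) + (-1/4 + (1/5)*(-7)))/(28**2) = (86*0 + (-1/4 - 7/5))/784 = (0 - 33/20)*(1/784) = -33/20*1/784 = -33/15680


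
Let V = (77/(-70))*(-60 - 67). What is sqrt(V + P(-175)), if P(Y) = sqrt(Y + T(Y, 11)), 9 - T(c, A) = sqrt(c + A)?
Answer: sqrt(13970 + 100*sqrt(2)*sqrt(-83 - I*sqrt(41)))/10 ≈ 11.853 - 0.5439*I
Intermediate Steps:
V = 1397/10 (V = (77*(-1/70))*(-127) = -11/10*(-127) = 1397/10 ≈ 139.70)
T(c, A) = 9 - sqrt(A + c) (T(c, A) = 9 - sqrt(c + A) = 9 - sqrt(A + c))
P(Y) = sqrt(9 + Y - sqrt(11 + Y)) (P(Y) = sqrt(Y + (9 - sqrt(11 + Y))) = sqrt(9 + Y - sqrt(11 + Y)))
sqrt(V + P(-175)) = sqrt(1397/10 + sqrt(9 - 175 - sqrt(11 - 175))) = sqrt(1397/10 + sqrt(9 - 175 - sqrt(-164))) = sqrt(1397/10 + sqrt(9 - 175 - 2*I*sqrt(41))) = sqrt(1397/10 + sqrt(-166 - 2*I*sqrt(41)))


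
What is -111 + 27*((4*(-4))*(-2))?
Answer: 753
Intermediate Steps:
-111 + 27*((4*(-4))*(-2)) = -111 + 27*(-16*(-2)) = -111 + 27*32 = -111 + 864 = 753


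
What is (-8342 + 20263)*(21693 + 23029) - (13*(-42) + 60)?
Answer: 533131448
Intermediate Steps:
(-8342 + 20263)*(21693 + 23029) - (13*(-42) + 60) = 11921*44722 - (-546 + 60) = 533130962 - 1*(-486) = 533130962 + 486 = 533131448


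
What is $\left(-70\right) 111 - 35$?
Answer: $-7805$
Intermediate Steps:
$\left(-70\right) 111 - 35 = -7770 - 35 = -7805$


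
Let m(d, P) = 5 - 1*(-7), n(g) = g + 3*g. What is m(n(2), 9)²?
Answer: 144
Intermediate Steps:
n(g) = 4*g
m(d, P) = 12 (m(d, P) = 5 + 7 = 12)
m(n(2), 9)² = 12² = 144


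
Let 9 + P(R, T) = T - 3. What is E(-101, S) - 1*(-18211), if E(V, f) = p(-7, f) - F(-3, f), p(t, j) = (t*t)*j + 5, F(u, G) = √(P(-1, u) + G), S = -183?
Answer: 9249 - 3*I*√22 ≈ 9249.0 - 14.071*I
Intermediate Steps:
P(R, T) = -12 + T (P(R, T) = -9 + (T - 3) = -9 + (-3 + T) = -12 + T)
F(u, G) = √(-12 + G + u) (F(u, G) = √((-12 + u) + G) = √(-12 + G + u))
p(t, j) = 5 + j*t² (p(t, j) = t²*j + 5 = j*t² + 5 = 5 + j*t²)
E(V, f) = 5 - √(-15 + f) + 49*f (E(V, f) = (5 + f*(-7)²) - √(-12 + f - 3) = (5 + f*49) - √(-15 + f) = (5 + 49*f) - √(-15 + f) = 5 - √(-15 + f) + 49*f)
E(-101, S) - 1*(-18211) = (5 - √(-15 - 183) + 49*(-183)) - 1*(-18211) = (5 - √(-198) - 8967) + 18211 = (5 - 3*I*√22 - 8967) + 18211 = (-8962 - 3*I*√22) + 18211 = 9249 - 3*I*√22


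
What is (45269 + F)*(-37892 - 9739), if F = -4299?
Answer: -1951442070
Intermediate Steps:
(45269 + F)*(-37892 - 9739) = (45269 - 4299)*(-37892 - 9739) = 40970*(-47631) = -1951442070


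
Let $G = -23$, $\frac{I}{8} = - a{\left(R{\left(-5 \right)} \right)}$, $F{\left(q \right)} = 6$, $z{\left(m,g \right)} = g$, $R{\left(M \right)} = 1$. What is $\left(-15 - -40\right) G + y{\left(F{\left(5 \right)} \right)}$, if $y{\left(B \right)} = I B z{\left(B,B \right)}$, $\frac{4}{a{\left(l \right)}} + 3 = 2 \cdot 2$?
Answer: $-1727$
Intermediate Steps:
$a{\left(l \right)} = 4$ ($a{\left(l \right)} = \frac{4}{-3 + 2 \cdot 2} = \frac{4}{-3 + 4} = \frac{4}{1} = 4 \cdot 1 = 4$)
$I = -32$ ($I = 8 \left(\left(-1\right) 4\right) = 8 \left(-4\right) = -32$)
$y{\left(B \right)} = - 32 B^{2}$ ($y{\left(B \right)} = - 32 B B = - 32 B^{2}$)
$\left(-15 - -40\right) G + y{\left(F{\left(5 \right)} \right)} = \left(-15 - -40\right) \left(-23\right) - 32 \cdot 6^{2} = \left(-15 + 40\right) \left(-23\right) - 1152 = 25 \left(-23\right) - 1152 = -575 - 1152 = -1727$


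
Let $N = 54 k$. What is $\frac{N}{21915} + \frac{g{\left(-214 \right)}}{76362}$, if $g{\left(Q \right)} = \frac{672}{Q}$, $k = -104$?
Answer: $- \frac{849892696}{3315956215} \approx -0.2563$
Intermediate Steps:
$N = -5616$ ($N = 54 \left(-104\right) = -5616$)
$\frac{N}{21915} + \frac{g{\left(-214 \right)}}{76362} = - \frac{5616}{21915} + \frac{672 \frac{1}{-214}}{76362} = \left(-5616\right) \frac{1}{21915} + 672 \left(- \frac{1}{214}\right) \frac{1}{76362} = - \frac{624}{2435} - \frac{56}{1361789} = - \frac{849892696}{3315956215}$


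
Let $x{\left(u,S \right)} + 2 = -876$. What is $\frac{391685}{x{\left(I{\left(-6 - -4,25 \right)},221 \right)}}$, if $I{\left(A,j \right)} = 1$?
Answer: $- \frac{391685}{878} \approx -446.11$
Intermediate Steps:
$x{\left(u,S \right)} = -878$ ($x{\left(u,S \right)} = -2 - 876 = -878$)
$\frac{391685}{x{\left(I{\left(-6 - -4,25 \right)},221 \right)}} = \frac{391685}{-878} = 391685 \left(- \frac{1}{878}\right) = - \frac{391685}{878}$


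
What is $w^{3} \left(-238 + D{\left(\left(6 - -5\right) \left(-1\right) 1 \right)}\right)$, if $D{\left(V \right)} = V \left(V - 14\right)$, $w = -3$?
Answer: $-999$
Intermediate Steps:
$D{\left(V \right)} = V \left(-14 + V\right)$
$w^{3} \left(-238 + D{\left(\left(6 - -5\right) \left(-1\right) 1 \right)}\right) = \left(-3\right)^{3} \left(-238 + \left(6 - -5\right) \left(-1\right) 1 \left(-14 + \left(6 - -5\right) \left(-1\right) 1\right)\right) = - 27 \left(-238 + \left(6 + 5\right) \left(-1\right) 1 \left(-14 + \left(6 + 5\right) \left(-1\right) 1\right)\right) = - 27 \left(-238 + 11 \left(-1\right) 1 \left(-14 + 11 \left(-1\right) 1\right)\right) = - 27 \left(-238 + \left(-11\right) 1 \left(-14 - 11\right)\right) = - 27 \left(-238 - 11 \left(-14 - 11\right)\right) = - 27 \left(-238 - -275\right) = - 27 \left(-238 + 275\right) = \left(-27\right) 37 = -999$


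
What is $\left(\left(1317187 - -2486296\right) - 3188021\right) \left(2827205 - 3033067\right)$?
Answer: $-126700238244$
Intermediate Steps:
$\left(\left(1317187 - -2486296\right) - 3188021\right) \left(2827205 - 3033067\right) = \left(\left(1317187 + 2486296\right) - 3188021\right) \left(-205862\right) = \left(3803483 - 3188021\right) \left(-205862\right) = 615462 \left(-205862\right) = -126700238244$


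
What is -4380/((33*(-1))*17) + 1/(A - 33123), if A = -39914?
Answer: 106633833/13657919 ≈ 7.8075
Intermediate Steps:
-4380/((33*(-1))*17) + 1/(A - 33123) = -4380/((33*(-1))*17) + 1/(-39914 - 33123) = -4380/((-33*17)) + 1/(-73037) = -4380/(-561) - 1/73037 = -4380*(-1/561) - 1/73037 = 1460/187 - 1/73037 = 106633833/13657919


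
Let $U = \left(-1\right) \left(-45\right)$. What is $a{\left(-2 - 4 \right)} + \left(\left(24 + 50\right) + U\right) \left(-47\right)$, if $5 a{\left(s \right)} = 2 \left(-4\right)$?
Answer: $- \frac{27973}{5} \approx -5594.6$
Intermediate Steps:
$U = 45$
$a{\left(s \right)} = - \frac{8}{5}$ ($a{\left(s \right)} = \frac{2 \left(-4\right)}{5} = \frac{1}{5} \left(-8\right) = - \frac{8}{5}$)
$a{\left(-2 - 4 \right)} + \left(\left(24 + 50\right) + U\right) \left(-47\right) = - \frac{8}{5} + \left(\left(24 + 50\right) + 45\right) \left(-47\right) = - \frac{8}{5} + \left(74 + 45\right) \left(-47\right) = - \frac{8}{5} + 119 \left(-47\right) = - \frac{8}{5} - 5593 = - \frac{27973}{5}$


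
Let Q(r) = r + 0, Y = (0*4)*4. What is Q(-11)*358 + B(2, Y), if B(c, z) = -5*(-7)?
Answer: -3903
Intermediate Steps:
Y = 0 (Y = 0*4 = 0)
Q(r) = r
B(c, z) = 35
Q(-11)*358 + B(2, Y) = -11*358 + 35 = -3938 + 35 = -3903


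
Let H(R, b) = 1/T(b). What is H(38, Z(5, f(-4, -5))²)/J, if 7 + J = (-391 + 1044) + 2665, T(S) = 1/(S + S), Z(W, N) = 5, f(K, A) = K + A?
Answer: 50/3311 ≈ 0.015101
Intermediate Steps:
f(K, A) = A + K
T(S) = 1/(2*S)
J = 3311 (J = -7 + ((-391 + 1044) + 2665) = -7 + (653 + 2665) = -7 + 3318 = 3311)
H(R, b) = 2*b (H(R, b) = 1/(1/(2*b)) = 2*b)
H(38, Z(5, f(-4, -5))²)/J = (2*5²)/3311 = (2*25)*(1/3311) = 50*(1/3311) = 50/3311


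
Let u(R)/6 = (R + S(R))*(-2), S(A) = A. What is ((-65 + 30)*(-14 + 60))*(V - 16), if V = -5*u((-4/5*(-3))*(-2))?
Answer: 953120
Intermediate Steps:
u(R) = -24*R (u(R) = 6*((R + R)*(-2)) = 6*((2*R)*(-2)) = 6*(-4*R) = -24*R)
V = -576 (V = -(-120)*(-4/5*(-3))*(-2) = -(-120)*(-4*⅕*(-3))*(-2) = -(-120)*-⅘*(-3)*(-2) = -(-120)*(12/5)*(-2) = -(-120)*(-24)/5 = -5*576/5 = -576)
((-65 + 30)*(-14 + 60))*(V - 16) = ((-65 + 30)*(-14 + 60))*(-576 - 16) = -35*46*(-592) = -1610*(-592) = 953120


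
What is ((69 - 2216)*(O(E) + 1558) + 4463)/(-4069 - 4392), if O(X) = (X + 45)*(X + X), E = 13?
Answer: 6578239/8461 ≈ 777.48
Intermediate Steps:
O(X) = 2*X*(45 + X) (O(X) = (45 + X)*(2*X) = 2*X*(45 + X))
((69 - 2216)*(O(E) + 1558) + 4463)/(-4069 - 4392) = ((69 - 2216)*(2*13*(45 + 13) + 1558) + 4463)/(-4069 - 4392) = (-2147*(2*13*58 + 1558) + 4463)/(-8461) = (-2147*(1508 + 1558) + 4463)*(-1/8461) = (-2147*3066 + 4463)*(-1/8461) = (-6582702 + 4463)*(-1/8461) = -6578239*(-1/8461) = 6578239/8461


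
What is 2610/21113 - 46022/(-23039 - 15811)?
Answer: 536530493/410120025 ≈ 1.3082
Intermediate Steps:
2610/21113 - 46022/(-23039 - 15811) = 2610*(1/21113) - 46022/(-38850) = 2610/21113 - 46022*(-1/38850) = 2610/21113 + 23011/19425 = 536530493/410120025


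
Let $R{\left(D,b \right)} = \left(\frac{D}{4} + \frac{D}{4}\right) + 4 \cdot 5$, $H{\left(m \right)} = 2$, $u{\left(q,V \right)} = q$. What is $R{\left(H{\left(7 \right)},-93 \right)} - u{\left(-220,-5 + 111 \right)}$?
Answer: $241$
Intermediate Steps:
$R{\left(D,b \right)} = 20 + \frac{D}{2}$ ($R{\left(D,b \right)} = \left(D \frac{1}{4} + D \frac{1}{4}\right) + 20 = \left(\frac{D}{4} + \frac{D}{4}\right) + 20 = \frac{D}{2} + 20 = 20 + \frac{D}{2}$)
$R{\left(H{\left(7 \right)},-93 \right)} - u{\left(-220,-5 + 111 \right)} = \left(20 + \frac{1}{2} \cdot 2\right) - -220 = \left(20 + 1\right) + 220 = 21 + 220 = 241$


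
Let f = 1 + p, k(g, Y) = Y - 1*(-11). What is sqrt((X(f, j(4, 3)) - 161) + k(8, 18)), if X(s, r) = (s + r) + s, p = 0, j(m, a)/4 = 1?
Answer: 3*I*sqrt(14) ≈ 11.225*I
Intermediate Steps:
j(m, a) = 4 (j(m, a) = 4*1 = 4)
k(g, Y) = 11 + Y (k(g, Y) = Y + 11 = 11 + Y)
f = 1 (f = 1 + 0 = 1)
X(s, r) = r + 2*s (X(s, r) = (r + s) + s = r + 2*s)
sqrt((X(f, j(4, 3)) - 161) + k(8, 18)) = sqrt(((4 + 2*1) - 161) + (11 + 18)) = sqrt(((4 + 2) - 161) + 29) = sqrt((6 - 161) + 29) = sqrt(-155 + 29) = sqrt(-126) = 3*I*sqrt(14)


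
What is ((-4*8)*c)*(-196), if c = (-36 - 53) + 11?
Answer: -489216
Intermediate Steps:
c = -78 (c = -89 + 11 = -78)
((-4*8)*c)*(-196) = (-4*8*(-78))*(-196) = -32*(-78)*(-196) = 2496*(-196) = -489216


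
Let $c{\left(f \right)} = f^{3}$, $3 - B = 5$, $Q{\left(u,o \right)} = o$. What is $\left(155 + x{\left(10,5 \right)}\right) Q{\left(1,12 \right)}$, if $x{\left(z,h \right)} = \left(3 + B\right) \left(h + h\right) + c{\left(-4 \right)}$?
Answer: $1212$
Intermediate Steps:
$B = -2$ ($B = 3 - 5 = -2$)
$x{\left(z,h \right)} = -64 + 2 h$ ($x{\left(z,h \right)} = \left(3 - 2\right) \left(h + h\right) + \left(-4\right)^{3} = 1 \cdot 2 h - 64 = 2 h - 64 = -64 + 2 h$)
$\left(155 + x{\left(10,5 \right)}\right) Q{\left(1,12 \right)} = \left(155 + \left(-64 + 2 \cdot 5\right)\right) 12 = \left(155 + \left(-64 + 10\right)\right) 12 = \left(155 - 54\right) 12 = 101 \cdot 12 = 1212$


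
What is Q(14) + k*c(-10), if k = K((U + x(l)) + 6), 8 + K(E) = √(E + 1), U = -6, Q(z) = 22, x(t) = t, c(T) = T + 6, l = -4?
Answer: 54 - 4*I*√3 ≈ 54.0 - 6.9282*I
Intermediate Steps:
c(T) = 6 + T
K(E) = -8 + √(1 + E) (K(E) = -8 + √(E + 1) = -8 + √(1 + E))
k = -8 + I*√3 (k = -8 + √(1 + ((-6 - 4) + 6)) = -8 + √(1 + (-10 + 6)) = -8 + √(1 - 4) = -8 + √(-3) = -8 + I*√3 ≈ -8.0 + 1.732*I)
Q(14) + k*c(-10) = 22 + (-8 + I*√3)*(6 - 10) = 22 + (-8 + I*√3)*(-4) = 22 + (32 - 4*I*√3) = 54 - 4*I*√3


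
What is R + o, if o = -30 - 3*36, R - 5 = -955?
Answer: -1088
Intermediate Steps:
R = -950 (R = 5 - 955 = -950)
o = -138 (o = -30 - 108 = -138)
R + o = -950 - 138 = -1088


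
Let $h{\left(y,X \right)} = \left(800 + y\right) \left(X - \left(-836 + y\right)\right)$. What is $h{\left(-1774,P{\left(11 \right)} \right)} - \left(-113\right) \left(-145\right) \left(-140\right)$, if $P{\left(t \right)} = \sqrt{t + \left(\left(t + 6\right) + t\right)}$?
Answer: $-248240 - 974 \sqrt{39} \approx -2.5432 \cdot 10^{5}$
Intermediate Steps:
$P{\left(t \right)} = \sqrt{6 + 3 t}$ ($P{\left(t \right)} = \sqrt{t + \left(\left(6 + t\right) + t\right)} = \sqrt{t + \left(6 + 2 t\right)} = \sqrt{6 + 3 t}$)
$h{\left(y,X \right)} = \left(800 + y\right) \left(836 + X - y\right)$
$h{\left(-1774,P{\left(11 \right)} \right)} - \left(-113\right) \left(-145\right) \left(-140\right) = \left(668800 - \left(-1774\right)^{2} + 36 \left(-1774\right) + 800 \sqrt{6 + 3 \cdot 11} + \sqrt{6 + 3 \cdot 11} \left(-1774\right)\right) - \left(-113\right) \left(-145\right) \left(-140\right) = \left(668800 - 3147076 - 63864 + 800 \sqrt{6 + 33} + \sqrt{6 + 33} \left(-1774\right)\right) - 16385 \left(-140\right) = \left(668800 - 3147076 - 63864 + 800 \sqrt{39} + \sqrt{39} \left(-1774\right)\right) - -2293900 = \left(668800 - 3147076 - 63864 + 800 \sqrt{39} - 1774 \sqrt{39}\right) + 2293900 = \left(-2542140 - 974 \sqrt{39}\right) + 2293900 = -248240 - 974 \sqrt{39}$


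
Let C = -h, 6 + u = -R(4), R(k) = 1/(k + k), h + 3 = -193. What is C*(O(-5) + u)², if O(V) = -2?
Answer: 207025/16 ≈ 12939.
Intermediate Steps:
h = -196 (h = -3 - 193 = -196)
R(k) = 1/(2*k)
u = -49/8 (u = -6 - 1/(2*4) = -6 - 1*⅛ = -6 - ⅛ = -49/8 ≈ -6.1250)
C = 196 (C = -1*(-196) = 196)
C*(O(-5) + u)² = 196*(-2 - 49/8)² = 196*(-65/8)² = 196*(4225/64) = 207025/16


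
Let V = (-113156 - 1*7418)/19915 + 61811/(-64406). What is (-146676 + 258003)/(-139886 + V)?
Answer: -142793074465230/179433143669249 ≈ -0.79580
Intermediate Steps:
V = -8996655109/1282645490 (V = (-113156 - 7418)*(1/19915) + 61811*(-1/64406) = -120574*1/19915 - 61811/64406 = -120574/19915 - 61811/64406 = -8996655109/1282645490 ≈ -7.0141)
(-146676 + 258003)/(-139886 + V) = (-146676 + 258003)/(-139886 - 8996655109/1282645490) = 111327/(-179433143669249/1282645490) = 111327*(-1282645490/179433143669249) = -142793074465230/179433143669249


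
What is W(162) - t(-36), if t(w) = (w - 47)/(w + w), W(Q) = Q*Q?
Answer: 1889485/72 ≈ 26243.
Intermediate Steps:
W(Q) = Q²
t(w) = (-47 + w)/(2*w) (t(w) = (-47 + w)/((2*w)) = (-47 + w)*(1/(2*w)) = (-47 + w)/(2*w))
W(162) - t(-36) = 162² - (-47 - 36)/(2*(-36)) = 26244 - (-1)*(-83)/(2*36) = 26244 - 1*83/72 = 26244 - 83/72 = 1889485/72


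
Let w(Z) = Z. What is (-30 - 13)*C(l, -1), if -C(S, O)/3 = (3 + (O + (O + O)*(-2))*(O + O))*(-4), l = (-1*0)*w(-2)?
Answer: 1548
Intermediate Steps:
l = 0 (l = -1*0*(-2) = 0*(-2) = 0)
C(S, O) = 36 - 72*O² (C(S, O) = -3*(3 + (O + (O + O)*(-2))*(O + O))*(-4) = -3*(3 + (O + (2*O)*(-2))*(2*O))*(-4) = -3*(3 + (O - 4*O)*(2*O))*(-4) = -3*(3 + (-3*O)*(2*O))*(-4) = -3*(3 - 6*O²)*(-4) = -3*(-12 + 24*O²) = 36 - 72*O²)
(-30 - 13)*C(l, -1) = (-30 - 13)*(36 - 72*(-1)²) = -43*(36 - 72*1) = -43*(36 - 72) = -43*(-36) = 1548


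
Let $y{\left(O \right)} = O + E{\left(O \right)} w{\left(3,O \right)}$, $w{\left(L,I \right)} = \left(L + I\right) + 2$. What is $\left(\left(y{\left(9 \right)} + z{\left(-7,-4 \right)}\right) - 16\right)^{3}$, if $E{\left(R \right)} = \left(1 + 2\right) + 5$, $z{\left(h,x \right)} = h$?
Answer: $941192$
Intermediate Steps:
$E{\left(R \right)} = 8$ ($E{\left(R \right)} = 3 + 5 = 8$)
$w{\left(L,I \right)} = 2 + I + L$ ($w{\left(L,I \right)} = \left(I + L\right) + 2 = 2 + I + L$)
$y{\left(O \right)} = 40 + 9 O$ ($y{\left(O \right)} = O + 8 \left(2 + O + 3\right) = O + 8 \left(5 + O\right) = O + \left(40 + 8 O\right) = 40 + 9 O$)
$\left(\left(y{\left(9 \right)} + z{\left(-7,-4 \right)}\right) - 16\right)^{3} = \left(\left(\left(40 + 9 \cdot 9\right) - 7\right) - 16\right)^{3} = \left(\left(\left(40 + 81\right) - 7\right) - 16\right)^{3} = \left(\left(121 - 7\right) - 16\right)^{3} = \left(114 - 16\right)^{3} = 98^{3} = 941192$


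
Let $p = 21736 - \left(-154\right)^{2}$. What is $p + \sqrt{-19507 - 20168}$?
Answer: $-1980 + 115 i \sqrt{3} \approx -1980.0 + 199.19 i$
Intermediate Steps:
$p = -1980$ ($p = 21736 - 23716 = -1980$)
$p + \sqrt{-19507 - 20168} = -1980 + \sqrt{-19507 - 20168} = -1980 + \sqrt{-39675} = -1980 + 115 i \sqrt{3}$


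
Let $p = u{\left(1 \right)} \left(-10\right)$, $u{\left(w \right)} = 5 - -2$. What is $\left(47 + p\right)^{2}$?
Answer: $529$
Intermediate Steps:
$u{\left(w \right)} = 7$ ($u{\left(w \right)} = 5 + 2 = 7$)
$p = -70$ ($p = 7 \left(-10\right) = -70$)
$\left(47 + p\right)^{2} = \left(47 - 70\right)^{2} = \left(-23\right)^{2} = 529$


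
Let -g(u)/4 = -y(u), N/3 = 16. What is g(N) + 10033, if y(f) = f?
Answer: 10225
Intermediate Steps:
N = 48 (N = 3*16 = 48)
g(u) = 4*u (g(u) = -(-4)*u = 4*u)
g(N) + 10033 = 4*48 + 10033 = 192 + 10033 = 10225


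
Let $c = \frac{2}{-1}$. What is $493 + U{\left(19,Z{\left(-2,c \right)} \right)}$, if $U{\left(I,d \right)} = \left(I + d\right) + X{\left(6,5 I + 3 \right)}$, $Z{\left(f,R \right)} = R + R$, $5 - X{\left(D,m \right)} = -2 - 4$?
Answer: $519$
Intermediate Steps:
$c = -2$ ($c = 2 \left(-1\right) = -2$)
$X{\left(D,m \right)} = 11$ ($X{\left(D,m \right)} = 5 - \left(-2 - 4\right) = 5 - -6 = 5 + 6 = 11$)
$Z{\left(f,R \right)} = 2 R$
$U{\left(I,d \right)} = 11 + I + d$ ($U{\left(I,d \right)} = \left(I + d\right) + 11 = 11 + I + d$)
$493 + U{\left(19,Z{\left(-2,c \right)} \right)} = 493 + \left(11 + 19 + 2 \left(-2\right)\right) = 493 + \left(11 + 19 - 4\right) = 493 + 26 = 519$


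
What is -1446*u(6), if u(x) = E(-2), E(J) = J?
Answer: 2892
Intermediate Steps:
u(x) = -2
-1446*u(6) = -1446*(-2) = 2892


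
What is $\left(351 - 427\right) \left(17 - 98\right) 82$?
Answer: $504792$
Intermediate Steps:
$\left(351 - 427\right) \left(17 - 98\right) 82 = \left(-76\right) \left(-81\right) 82 = 6156 \cdot 82 = 504792$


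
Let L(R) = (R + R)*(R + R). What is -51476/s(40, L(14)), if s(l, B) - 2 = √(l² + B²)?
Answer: 25738/154063 - 102952*√9629/154063 ≈ -65.406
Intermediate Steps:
L(R) = 4*R² (L(R) = (2*R)*(2*R) = 4*R²)
s(l, B) = 2 + √(B² + l²) (s(l, B) = 2 + √(l² + B²) = 2 + √(B² + l²))
-51476/s(40, L(14)) = -51476/(2 + √((4*14²)² + 40²)) = -51476/(2 + √((4*196)² + 1600)) = -51476/(2 + √(784² + 1600)) = -51476/(2 + √(614656 + 1600)) = -51476/(2 + √616256) = -51476/(2 + 8*√9629)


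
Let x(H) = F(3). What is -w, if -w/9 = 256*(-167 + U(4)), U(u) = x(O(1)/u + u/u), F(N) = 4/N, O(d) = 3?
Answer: -381696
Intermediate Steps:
x(H) = 4/3
U(u) = 4/3
w = 381696 (w = -2304*(-167 + 4/3) = -2304*(-497)/3 = -9*(-127232/3) = 381696)
-w = -1*381696 = -381696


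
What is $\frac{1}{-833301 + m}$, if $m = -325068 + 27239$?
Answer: $- \frac{1}{1131130} \approx -8.8407 \cdot 10^{-7}$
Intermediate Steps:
$m = -297829$
$\frac{1}{-833301 + m} = \frac{1}{-833301 - 297829} = \frac{1}{-1131130} = - \frac{1}{1131130}$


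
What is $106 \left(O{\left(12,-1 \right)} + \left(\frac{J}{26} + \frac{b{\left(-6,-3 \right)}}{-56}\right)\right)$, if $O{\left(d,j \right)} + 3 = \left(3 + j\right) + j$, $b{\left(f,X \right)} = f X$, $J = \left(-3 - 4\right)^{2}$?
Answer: $- \frac{8427}{182} \approx -46.302$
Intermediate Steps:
$J = 49$ ($J = \left(-7\right)^{2} = 49$)
$b{\left(f,X \right)} = X f$
$O{\left(d,j \right)} = 2 j$ ($O{\left(d,j \right)} = -3 + \left(\left(3 + j\right) + j\right) = -3 + \left(3 + 2 j\right) = 2 j$)
$106 \left(O{\left(12,-1 \right)} + \left(\frac{J}{26} + \frac{b{\left(-6,-3 \right)}}{-56}\right)\right) = 106 \left(2 \left(-1\right) + \left(\frac{49}{26} + \frac{\left(-3\right) \left(-6\right)}{-56}\right)\right) = 106 \left(-2 + \left(49 \cdot \frac{1}{26} + 18 \left(- \frac{1}{56}\right)\right)\right) = 106 \left(-2 + \left(\frac{49}{26} - \frac{9}{28}\right)\right) = 106 \left(-2 + \frac{569}{364}\right) = 106 \left(- \frac{159}{364}\right) = - \frac{8427}{182}$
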